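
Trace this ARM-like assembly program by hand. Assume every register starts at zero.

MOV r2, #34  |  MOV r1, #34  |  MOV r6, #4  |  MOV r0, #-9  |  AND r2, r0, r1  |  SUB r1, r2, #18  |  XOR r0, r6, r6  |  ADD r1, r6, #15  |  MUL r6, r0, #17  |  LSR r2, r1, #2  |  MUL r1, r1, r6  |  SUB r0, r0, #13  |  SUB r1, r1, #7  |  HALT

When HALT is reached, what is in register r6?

after MOV r2, #34: r2=34
after MOV r1, #34: r1=34
after MOV r6, #4: r6=4
after MOV r0, #-9: r0=-9
after AND r2, r0, r1: r2=(-9)&34=34
after SUB r1, r2, #18: r1=34-18=16
after XOR r0, r6, r6: r0=4^4=0
after ADD r1, r6, #15: r1=4+15=19
after MUL r6, r0, #17: r6=0*17=0
after LSR r2, r1, #2: r2=19>>2=4
after MUL r1, r1, r6: r1=19*0=0
after SUB r0, r0, #13: r0=0-13=-13
after SUB r1, r1, #7: r1=0-7=-7
halt.

0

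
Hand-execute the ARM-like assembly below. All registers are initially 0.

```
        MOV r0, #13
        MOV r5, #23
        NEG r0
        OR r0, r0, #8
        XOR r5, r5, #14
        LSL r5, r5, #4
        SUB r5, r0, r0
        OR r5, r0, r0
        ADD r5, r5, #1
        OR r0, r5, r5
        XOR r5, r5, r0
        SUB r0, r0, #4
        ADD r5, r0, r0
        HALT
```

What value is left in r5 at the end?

-16

after MOV r0, #13: r0=13
after MOV r5, #23: r5=23
after NEG r0: r0=-(13)=-13
after OR r0, r0, #8: r0=(-13)|8=-5
after XOR r5, r5, #14: r5=23^14=25
after LSL r5, r5, #4: r5=25<<4=400
after SUB r5, r0, r0: r5=(-5)-(-5)=0
after OR r5, r0, r0: r5=(-5)|(-5)=-5
after ADD r5, r5, #1: r5=(-5)+1=-4
after OR r0, r5, r5: r0=(-4)|(-4)=-4
after XOR r5, r5, r0: r5=(-4)^(-4)=0
after SUB r0, r0, #4: r0=(-4)-4=-8
after ADD r5, r0, r0: r5=(-8)+(-8)=-16
halt.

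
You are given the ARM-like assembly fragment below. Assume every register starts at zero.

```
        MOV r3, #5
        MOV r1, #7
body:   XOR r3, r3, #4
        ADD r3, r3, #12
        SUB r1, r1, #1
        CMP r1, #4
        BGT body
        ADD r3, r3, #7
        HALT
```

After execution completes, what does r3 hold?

r3=5
r1=7
r3=5^4=1
r3=1+12=13
r1=7-1=6
CMP r1, #4  (cmp 6,4)
BGT body: taken
r3=13^4=9
r3=9+12=21
r1=6-1=5
CMP r1, #4  (cmp 5,4)
BGT body: taken
r3=21^4=17
r3=17+12=29
r1=5-1=4
CMP r1, #4  (cmp 4,4)
BGT body: not taken
r3=29+7=36
halt.

36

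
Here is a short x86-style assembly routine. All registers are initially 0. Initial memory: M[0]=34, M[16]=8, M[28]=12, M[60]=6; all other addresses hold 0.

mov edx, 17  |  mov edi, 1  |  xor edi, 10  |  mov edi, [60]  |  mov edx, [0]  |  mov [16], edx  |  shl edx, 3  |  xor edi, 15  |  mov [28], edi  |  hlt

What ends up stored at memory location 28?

after mov edx, 17: edx=17
after mov edi, 1: edi=1
after xor edi, 10: edi=1^10=11
after mov edi, [60]: edi=M[60]=6
after mov edx, [0]: edx=M[0]=34
mov [16], edx → M[16]=34
after shl edx, 3: edx=34<<3=272
after xor edi, 15: edi=6^15=9
mov [28], edi → M[28]=9
halt.

9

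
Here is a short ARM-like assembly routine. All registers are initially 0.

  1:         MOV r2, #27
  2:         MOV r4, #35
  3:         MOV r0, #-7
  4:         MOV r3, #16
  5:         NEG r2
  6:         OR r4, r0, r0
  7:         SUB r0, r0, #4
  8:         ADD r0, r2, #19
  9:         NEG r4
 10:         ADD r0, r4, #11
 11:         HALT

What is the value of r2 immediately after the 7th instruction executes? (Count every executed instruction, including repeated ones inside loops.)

-27

r2=27
r4=35
r0=-7
r3=16
r2=-(27)=-27
r4=(-7)|(-7)=-7
r0=(-7)-4=-11
After step 7: r2 = -27.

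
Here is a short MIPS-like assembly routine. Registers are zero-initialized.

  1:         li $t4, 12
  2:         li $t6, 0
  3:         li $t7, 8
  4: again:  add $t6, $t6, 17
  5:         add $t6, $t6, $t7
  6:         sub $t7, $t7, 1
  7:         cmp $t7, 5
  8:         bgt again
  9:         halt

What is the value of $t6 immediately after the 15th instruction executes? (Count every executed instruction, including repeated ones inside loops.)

$t4=12
$t6=0
$t7=8
$t6=0+17=17
$t6=17+8=25
$t7=8-1=7
cmp $t7, 5  (cmp 7,5)
bgt again: taken
$t6=25+17=42
$t6=42+7=49
$t7=7-1=6
cmp $t7, 5  (cmp 6,5)
bgt again: taken
$t6=49+17=66
$t6=66+6=72
After step 15: $t6 = 72.

72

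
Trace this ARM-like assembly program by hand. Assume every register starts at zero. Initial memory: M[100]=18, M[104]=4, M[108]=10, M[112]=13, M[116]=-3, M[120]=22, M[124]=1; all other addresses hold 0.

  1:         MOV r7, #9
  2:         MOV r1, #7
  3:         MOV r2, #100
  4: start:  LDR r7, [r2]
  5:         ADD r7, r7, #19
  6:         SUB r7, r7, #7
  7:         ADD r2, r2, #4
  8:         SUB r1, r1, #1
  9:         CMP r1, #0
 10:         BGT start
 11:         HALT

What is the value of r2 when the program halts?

128

r7=9
r1=7
r2=100
r7=M[100]=18
r7=18+19=37
r7=37-7=30
r2=100+4=104
r1=7-1=6
CMP r1, #0  (cmp 6,0)
BGT start: taken
r7=M[104]=4
r7=4+19=23
r7=23-7=16
r2=104+4=108
r1=6-1=5
CMP r1, #0  (cmp 5,0)
BGT start: taken
r7=M[108]=10
r7=10+19=29
r7=29-7=22
r2=108+4=112
r1=5-1=4
CMP r1, #0  (cmp 4,0)
BGT start: taken
r7=M[112]=13
r7=13+19=32
r7=32-7=25
r2=112+4=116
r1=4-1=3
CMP r1, #0  (cmp 3,0)
BGT start: taken
r7=M[116]=-3
r7=(-3)+19=16
r7=16-7=9
r2=116+4=120
r1=3-1=2
CMP r1, #0  (cmp 2,0)
BGT start: taken
r7=M[120]=22
r7=22+19=41
r7=41-7=34
r2=120+4=124
r1=2-1=1
CMP r1, #0  (cmp 1,0)
BGT start: taken
r7=M[124]=1
r7=1+19=20
r7=20-7=13
r2=124+4=128
r1=1-1=0
CMP r1, #0  (cmp 0,0)
BGT start: not taken
halt.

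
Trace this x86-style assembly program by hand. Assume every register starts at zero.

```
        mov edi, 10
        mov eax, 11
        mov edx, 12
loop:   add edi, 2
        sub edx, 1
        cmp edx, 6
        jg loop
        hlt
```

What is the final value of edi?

22

mov edi, 10 → edi=10
mov eax, 11 → eax=11
mov edx, 12 → edx=12
add edi, 2 → edi=10+2=12
sub edx, 1 → edx=12-1=11
cmp edx, 6  (cmp 11,6)
jg loop: taken
add edi, 2 → edi=12+2=14
sub edx, 1 → edx=11-1=10
cmp edx, 6  (cmp 10,6)
jg loop: taken
add edi, 2 → edi=14+2=16
sub edx, 1 → edx=10-1=9
cmp edx, 6  (cmp 9,6)
jg loop: taken
add edi, 2 → edi=16+2=18
sub edx, 1 → edx=9-1=8
cmp edx, 6  (cmp 8,6)
jg loop: taken
add edi, 2 → edi=18+2=20
sub edx, 1 → edx=8-1=7
cmp edx, 6  (cmp 7,6)
jg loop: taken
add edi, 2 → edi=20+2=22
sub edx, 1 → edx=7-1=6
cmp edx, 6  (cmp 6,6)
jg loop: not taken
halt.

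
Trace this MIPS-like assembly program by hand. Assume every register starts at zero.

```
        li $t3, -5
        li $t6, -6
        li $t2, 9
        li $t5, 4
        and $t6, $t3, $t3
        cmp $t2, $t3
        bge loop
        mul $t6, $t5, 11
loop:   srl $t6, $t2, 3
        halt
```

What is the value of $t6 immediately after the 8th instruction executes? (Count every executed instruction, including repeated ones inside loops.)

after li $t3, -5: $t3=-5
after li $t6, -6: $t6=-6
after li $t2, 9: $t2=9
after li $t5, 4: $t5=4
after and $t6, $t3, $t3: $t6=(-5)&(-5)=-5
cmp $t2, $t3  (cmp 9,-5)
bge loop: taken
after srl $t6, $t2, 3: $t6=9>>3=1
After step 8: $t6 = 1.

1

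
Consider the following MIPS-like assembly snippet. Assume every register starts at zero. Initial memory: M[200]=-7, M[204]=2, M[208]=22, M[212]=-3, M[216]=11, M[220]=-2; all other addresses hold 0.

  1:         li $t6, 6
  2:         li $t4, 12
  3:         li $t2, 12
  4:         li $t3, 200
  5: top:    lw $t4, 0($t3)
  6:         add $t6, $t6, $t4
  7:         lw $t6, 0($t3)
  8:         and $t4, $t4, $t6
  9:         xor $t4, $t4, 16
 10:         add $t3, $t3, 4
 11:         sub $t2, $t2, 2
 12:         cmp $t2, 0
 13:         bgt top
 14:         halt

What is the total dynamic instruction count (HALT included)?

59

li $t6, 6 → $t6=6
li $t4, 12 → $t4=12
li $t2, 12 → $t2=12
li $t3, 200 → $t3=200
lw $t4, 0($t3) → $t4=M[200]=-7
add $t6, $t6, $t4 → $t6=6+(-7)=-1
lw $t6, 0($t3) → $t6=M[200]=-7
and $t4, $t4, $t6 → $t4=(-7)&(-7)=-7
xor $t4, $t4, 16 → $t4=(-7)^16=-23
add $t3, $t3, 4 → $t3=200+4=204
sub $t2, $t2, 2 → $t2=12-2=10
cmp $t2, 0  (cmp 10,0)
bgt top: taken
lw $t4, 0($t3) → $t4=M[204]=2
add $t6, $t6, $t4 → $t6=(-7)+2=-5
lw $t6, 0($t3) → $t6=M[204]=2
and $t4, $t4, $t6 → $t4=2&2=2
xor $t4, $t4, 16 → $t4=2^16=18
add $t3, $t3, 4 → $t3=204+4=208
sub $t2, $t2, 2 → $t2=10-2=8
cmp $t2, 0  (cmp 8,0)
bgt top: taken
lw $t4, 0($t3) → $t4=M[208]=22
add $t6, $t6, $t4 → $t6=2+22=24
lw $t6, 0($t3) → $t6=M[208]=22
and $t4, $t4, $t6 → $t4=22&22=22
xor $t4, $t4, 16 → $t4=22^16=6
add $t3, $t3, 4 → $t3=208+4=212
sub $t2, $t2, 2 → $t2=8-2=6
cmp $t2, 0  (cmp 6,0)
bgt top: taken
lw $t4, 0($t3) → $t4=M[212]=-3
add $t6, $t6, $t4 → $t6=22+(-3)=19
lw $t6, 0($t3) → $t6=M[212]=-3
and $t4, $t4, $t6 → $t4=(-3)&(-3)=-3
xor $t4, $t4, 16 → $t4=(-3)^16=-19
add $t3, $t3, 4 → $t3=212+4=216
sub $t2, $t2, 2 → $t2=6-2=4
cmp $t2, 0  (cmp 4,0)
bgt top: taken
lw $t4, 0($t3) → $t4=M[216]=11
add $t6, $t6, $t4 → $t6=(-3)+11=8
lw $t6, 0($t3) → $t6=M[216]=11
and $t4, $t4, $t6 → $t4=11&11=11
xor $t4, $t4, 16 → $t4=11^16=27
add $t3, $t3, 4 → $t3=216+4=220
sub $t2, $t2, 2 → $t2=4-2=2
cmp $t2, 0  (cmp 2,0)
bgt top: taken
lw $t4, 0($t3) → $t4=M[220]=-2
add $t6, $t6, $t4 → $t6=11+(-2)=9
lw $t6, 0($t3) → $t6=M[220]=-2
and $t4, $t4, $t6 → $t4=(-2)&(-2)=-2
xor $t4, $t4, 16 → $t4=(-2)^16=-18
add $t3, $t3, 4 → $t3=220+4=224
sub $t2, $t2, 2 → $t2=2-2=0
cmp $t2, 0  (cmp 0,0)
bgt top: not taken
halt.
Total executed instructions: 59.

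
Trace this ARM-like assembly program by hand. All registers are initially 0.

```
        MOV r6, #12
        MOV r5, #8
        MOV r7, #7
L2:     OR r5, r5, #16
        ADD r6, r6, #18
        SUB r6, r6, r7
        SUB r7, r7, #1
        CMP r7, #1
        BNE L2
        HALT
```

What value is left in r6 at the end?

after MOV r6, #12: r6=12
after MOV r5, #8: r5=8
after MOV r7, #7: r7=7
after OR r5, r5, #16: r5=8|16=24
after ADD r6, r6, #18: r6=12+18=30
after SUB r6, r6, r7: r6=30-7=23
after SUB r7, r7, #1: r7=7-1=6
CMP r7, #1  (cmp 6,1)
BNE L2: taken
after OR r5, r5, #16: r5=24|16=24
after ADD r6, r6, #18: r6=23+18=41
after SUB r6, r6, r7: r6=41-6=35
after SUB r7, r7, #1: r7=6-1=5
CMP r7, #1  (cmp 5,1)
BNE L2: taken
after OR r5, r5, #16: r5=24|16=24
after ADD r6, r6, #18: r6=35+18=53
after SUB r6, r6, r7: r6=53-5=48
after SUB r7, r7, #1: r7=5-1=4
CMP r7, #1  (cmp 4,1)
BNE L2: taken
after OR r5, r5, #16: r5=24|16=24
after ADD r6, r6, #18: r6=48+18=66
after SUB r6, r6, r7: r6=66-4=62
after SUB r7, r7, #1: r7=4-1=3
CMP r7, #1  (cmp 3,1)
BNE L2: taken
after OR r5, r5, #16: r5=24|16=24
after ADD r6, r6, #18: r6=62+18=80
after SUB r6, r6, r7: r6=80-3=77
after SUB r7, r7, #1: r7=3-1=2
CMP r7, #1  (cmp 2,1)
BNE L2: taken
after OR r5, r5, #16: r5=24|16=24
after ADD r6, r6, #18: r6=77+18=95
after SUB r6, r6, r7: r6=95-2=93
after SUB r7, r7, #1: r7=2-1=1
CMP r7, #1  (cmp 1,1)
BNE L2: not taken
halt.

93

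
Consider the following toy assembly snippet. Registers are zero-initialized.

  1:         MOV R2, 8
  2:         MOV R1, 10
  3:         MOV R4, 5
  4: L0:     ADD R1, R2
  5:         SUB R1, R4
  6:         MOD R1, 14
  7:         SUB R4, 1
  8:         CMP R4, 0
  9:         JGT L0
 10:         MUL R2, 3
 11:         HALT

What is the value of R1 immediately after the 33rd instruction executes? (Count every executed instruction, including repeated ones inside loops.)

7

MOV R2, 8 → R2=8
MOV R1, 10 → R1=10
MOV R4, 5 → R4=5
ADD R1, R2 → R1=10+8=18
SUB R1, R4 → R1=18-5=13
MOD R1, 14 → R1=13%14=13
SUB R4, 1 → R4=5-1=4
CMP R4, 0  (cmp 4,0)
JGT L0: taken
ADD R1, R2 → R1=13+8=21
SUB R1, R4 → R1=21-4=17
MOD R1, 14 → R1=17%14=3
SUB R4, 1 → R4=4-1=3
CMP R4, 0  (cmp 3,0)
JGT L0: taken
ADD R1, R2 → R1=3+8=11
SUB R1, R4 → R1=11-3=8
MOD R1, 14 → R1=8%14=8
SUB R4, 1 → R4=3-1=2
CMP R4, 0  (cmp 2,0)
JGT L0: taken
ADD R1, R2 → R1=8+8=16
SUB R1, R4 → R1=16-2=14
MOD R1, 14 → R1=14%14=0
SUB R4, 1 → R4=2-1=1
CMP R4, 0  (cmp 1,0)
JGT L0: taken
ADD R1, R2 → R1=0+8=8
SUB R1, R4 → R1=8-1=7
MOD R1, 14 → R1=7%14=7
SUB R4, 1 → R4=1-1=0
CMP R4, 0  (cmp 0,0)
JGT L0: not taken
After step 33: R1 = 7.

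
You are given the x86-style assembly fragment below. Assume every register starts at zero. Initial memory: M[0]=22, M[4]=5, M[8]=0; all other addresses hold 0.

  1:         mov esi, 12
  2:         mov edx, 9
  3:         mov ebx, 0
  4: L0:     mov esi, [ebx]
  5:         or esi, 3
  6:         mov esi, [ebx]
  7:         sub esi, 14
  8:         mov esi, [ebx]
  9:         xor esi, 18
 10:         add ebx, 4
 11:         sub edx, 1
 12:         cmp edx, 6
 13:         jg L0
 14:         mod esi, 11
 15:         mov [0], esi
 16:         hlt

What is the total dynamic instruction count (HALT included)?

36

mov esi, 12 → esi=12
mov edx, 9 → edx=9
mov ebx, 0 → ebx=0
mov esi, [ebx] → esi=M[0]=22
or esi, 3 → esi=22|3=23
mov esi, [ebx] → esi=M[0]=22
sub esi, 14 → esi=22-14=8
mov esi, [ebx] → esi=M[0]=22
xor esi, 18 → esi=22^18=4
add ebx, 4 → ebx=0+4=4
sub edx, 1 → edx=9-1=8
cmp edx, 6  (cmp 8,6)
jg L0: taken
mov esi, [ebx] → esi=M[4]=5
or esi, 3 → esi=5|3=7
mov esi, [ebx] → esi=M[4]=5
sub esi, 14 → esi=5-14=-9
mov esi, [ebx] → esi=M[4]=5
xor esi, 18 → esi=5^18=23
add ebx, 4 → ebx=4+4=8
sub edx, 1 → edx=8-1=7
cmp edx, 6  (cmp 7,6)
jg L0: taken
mov esi, [ebx] → esi=M[8]=0
or esi, 3 → esi=0|3=3
mov esi, [ebx] → esi=M[8]=0
sub esi, 14 → esi=0-14=-14
mov esi, [ebx] → esi=M[8]=0
xor esi, 18 → esi=0^18=18
add ebx, 4 → ebx=8+4=12
sub edx, 1 → edx=7-1=6
cmp edx, 6  (cmp 6,6)
jg L0: not taken
mod esi, 11 → esi=18%11=7
mov [0], esi → M[0]=7
halt.
Total executed instructions: 36.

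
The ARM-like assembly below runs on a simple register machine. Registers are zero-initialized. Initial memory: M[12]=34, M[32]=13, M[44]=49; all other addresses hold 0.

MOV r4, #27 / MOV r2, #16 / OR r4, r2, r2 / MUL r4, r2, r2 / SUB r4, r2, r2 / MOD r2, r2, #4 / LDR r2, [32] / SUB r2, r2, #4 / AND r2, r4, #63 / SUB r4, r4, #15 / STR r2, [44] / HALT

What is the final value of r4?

-15

r4=27
r2=16
r4=16|16=16
r4=16*16=256
r4=16-16=0
r2=16%4=0
r2=M[32]=13
r2=13-4=9
r2=0&63=0
r4=0-15=-15
STR r2, [44] → M[44]=0
halt.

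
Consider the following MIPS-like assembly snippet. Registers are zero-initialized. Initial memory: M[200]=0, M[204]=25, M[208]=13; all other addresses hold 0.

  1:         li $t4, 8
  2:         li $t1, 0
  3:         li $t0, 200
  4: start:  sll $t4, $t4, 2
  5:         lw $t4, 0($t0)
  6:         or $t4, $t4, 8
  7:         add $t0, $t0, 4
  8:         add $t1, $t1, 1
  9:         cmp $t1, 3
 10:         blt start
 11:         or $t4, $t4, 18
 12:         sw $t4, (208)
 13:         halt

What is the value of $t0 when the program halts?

after li $t4, 8: $t4=8
after li $t1, 0: $t1=0
after li $t0, 200: $t0=200
after sll $t4, $t4, 2: $t4=8<<2=32
after lw $t4, 0($t0): $t4=M[200]=0
after or $t4, $t4, 8: $t4=0|8=8
after add $t0, $t0, 4: $t0=200+4=204
after add $t1, $t1, 1: $t1=0+1=1
cmp $t1, 3  (cmp 1,3)
blt start: taken
after sll $t4, $t4, 2: $t4=8<<2=32
after lw $t4, 0($t0): $t4=M[204]=25
after or $t4, $t4, 8: $t4=25|8=25
after add $t0, $t0, 4: $t0=204+4=208
after add $t1, $t1, 1: $t1=1+1=2
cmp $t1, 3  (cmp 2,3)
blt start: taken
after sll $t4, $t4, 2: $t4=25<<2=100
after lw $t4, 0($t0): $t4=M[208]=13
after or $t4, $t4, 8: $t4=13|8=13
after add $t0, $t0, 4: $t0=208+4=212
after add $t1, $t1, 1: $t1=2+1=3
cmp $t1, 3  (cmp 3,3)
blt start: not taken
after or $t4, $t4, 18: $t4=13|18=31
sw $t4, (208) → M[208]=31
halt.

212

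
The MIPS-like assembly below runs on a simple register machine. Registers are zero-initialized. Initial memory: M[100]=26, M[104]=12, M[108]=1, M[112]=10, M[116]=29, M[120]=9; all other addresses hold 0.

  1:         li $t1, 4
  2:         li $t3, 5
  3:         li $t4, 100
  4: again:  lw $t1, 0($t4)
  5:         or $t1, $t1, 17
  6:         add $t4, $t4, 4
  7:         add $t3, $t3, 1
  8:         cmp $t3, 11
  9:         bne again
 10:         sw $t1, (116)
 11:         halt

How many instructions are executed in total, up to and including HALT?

41

li $t1, 4 → $t1=4
li $t3, 5 → $t3=5
li $t4, 100 → $t4=100
lw $t1, 0($t4) → $t1=M[100]=26
or $t1, $t1, 17 → $t1=26|17=27
add $t4, $t4, 4 → $t4=100+4=104
add $t3, $t3, 1 → $t3=5+1=6
cmp $t3, 11  (cmp 6,11)
bne again: taken
lw $t1, 0($t4) → $t1=M[104]=12
or $t1, $t1, 17 → $t1=12|17=29
add $t4, $t4, 4 → $t4=104+4=108
add $t3, $t3, 1 → $t3=6+1=7
cmp $t3, 11  (cmp 7,11)
bne again: taken
lw $t1, 0($t4) → $t1=M[108]=1
or $t1, $t1, 17 → $t1=1|17=17
add $t4, $t4, 4 → $t4=108+4=112
add $t3, $t3, 1 → $t3=7+1=8
cmp $t3, 11  (cmp 8,11)
bne again: taken
lw $t1, 0($t4) → $t1=M[112]=10
or $t1, $t1, 17 → $t1=10|17=27
add $t4, $t4, 4 → $t4=112+4=116
add $t3, $t3, 1 → $t3=8+1=9
cmp $t3, 11  (cmp 9,11)
bne again: taken
lw $t1, 0($t4) → $t1=M[116]=29
or $t1, $t1, 17 → $t1=29|17=29
add $t4, $t4, 4 → $t4=116+4=120
add $t3, $t3, 1 → $t3=9+1=10
cmp $t3, 11  (cmp 10,11)
bne again: taken
lw $t1, 0($t4) → $t1=M[120]=9
or $t1, $t1, 17 → $t1=9|17=25
add $t4, $t4, 4 → $t4=120+4=124
add $t3, $t3, 1 → $t3=10+1=11
cmp $t3, 11  (cmp 11,11)
bne again: not taken
sw $t1, (116) → M[116]=25
halt.
Total executed instructions: 41.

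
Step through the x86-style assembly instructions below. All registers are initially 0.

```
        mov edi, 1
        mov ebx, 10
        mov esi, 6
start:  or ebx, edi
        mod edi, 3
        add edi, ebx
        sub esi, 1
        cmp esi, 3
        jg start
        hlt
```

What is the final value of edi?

15

mov edi, 1 → edi=1
mov ebx, 10 → ebx=10
mov esi, 6 → esi=6
or ebx, edi → ebx=10|1=11
mod edi, 3 → edi=1%3=1
add edi, ebx → edi=1+11=12
sub esi, 1 → esi=6-1=5
cmp esi, 3  (cmp 5,3)
jg start: taken
or ebx, edi → ebx=11|12=15
mod edi, 3 → edi=12%3=0
add edi, ebx → edi=0+15=15
sub esi, 1 → esi=5-1=4
cmp esi, 3  (cmp 4,3)
jg start: taken
or ebx, edi → ebx=15|15=15
mod edi, 3 → edi=15%3=0
add edi, ebx → edi=0+15=15
sub esi, 1 → esi=4-1=3
cmp esi, 3  (cmp 3,3)
jg start: not taken
halt.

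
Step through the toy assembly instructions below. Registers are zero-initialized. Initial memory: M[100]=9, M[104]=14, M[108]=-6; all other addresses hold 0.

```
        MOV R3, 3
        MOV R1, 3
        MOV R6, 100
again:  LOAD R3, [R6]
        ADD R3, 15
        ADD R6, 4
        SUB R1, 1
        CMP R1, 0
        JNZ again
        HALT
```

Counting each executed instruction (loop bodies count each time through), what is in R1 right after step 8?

R3=3
R1=3
R6=100
R3=M[100]=9
R3=9+15=24
R6=100+4=104
R1=3-1=2
CMP R1, 0  (cmp 2,0)
After step 8: R1 = 2.

2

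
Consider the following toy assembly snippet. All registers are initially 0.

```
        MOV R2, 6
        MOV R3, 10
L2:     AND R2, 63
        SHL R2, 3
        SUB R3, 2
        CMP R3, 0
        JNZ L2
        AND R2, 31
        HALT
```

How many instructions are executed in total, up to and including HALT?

after MOV R2, 6: R2=6
after MOV R3, 10: R3=10
after AND R2, 63: R2=6&63=6
after SHL R2, 3: R2=6<<3=48
after SUB R3, 2: R3=10-2=8
CMP R3, 0  (cmp 8,0)
JNZ L2: taken
after AND R2, 63: R2=48&63=48
after SHL R2, 3: R2=48<<3=384
after SUB R3, 2: R3=8-2=6
CMP R3, 0  (cmp 6,0)
JNZ L2: taken
after AND R2, 63: R2=384&63=0
after SHL R2, 3: R2=0<<3=0
after SUB R3, 2: R3=6-2=4
CMP R3, 0  (cmp 4,0)
JNZ L2: taken
after AND R2, 63: R2=0&63=0
after SHL R2, 3: R2=0<<3=0
after SUB R3, 2: R3=4-2=2
CMP R3, 0  (cmp 2,0)
JNZ L2: taken
after AND R2, 63: R2=0&63=0
after SHL R2, 3: R2=0<<3=0
after SUB R3, 2: R3=2-2=0
CMP R3, 0  (cmp 0,0)
JNZ L2: not taken
after AND R2, 31: R2=0&31=0
halt.
Total executed instructions: 29.

29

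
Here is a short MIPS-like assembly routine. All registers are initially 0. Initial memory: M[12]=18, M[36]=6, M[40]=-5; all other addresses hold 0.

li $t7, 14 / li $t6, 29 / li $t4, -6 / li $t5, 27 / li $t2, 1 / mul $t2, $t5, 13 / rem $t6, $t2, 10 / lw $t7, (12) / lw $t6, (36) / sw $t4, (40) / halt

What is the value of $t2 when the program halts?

li $t7, 14 → $t7=14
li $t6, 29 → $t6=29
li $t4, -6 → $t4=-6
li $t5, 27 → $t5=27
li $t2, 1 → $t2=1
mul $t2, $t5, 13 → $t2=27*13=351
rem $t6, $t2, 10 → $t6=351%10=1
lw $t7, (12) → $t7=M[12]=18
lw $t6, (36) → $t6=M[36]=6
sw $t4, (40) → M[40]=-6
halt.

351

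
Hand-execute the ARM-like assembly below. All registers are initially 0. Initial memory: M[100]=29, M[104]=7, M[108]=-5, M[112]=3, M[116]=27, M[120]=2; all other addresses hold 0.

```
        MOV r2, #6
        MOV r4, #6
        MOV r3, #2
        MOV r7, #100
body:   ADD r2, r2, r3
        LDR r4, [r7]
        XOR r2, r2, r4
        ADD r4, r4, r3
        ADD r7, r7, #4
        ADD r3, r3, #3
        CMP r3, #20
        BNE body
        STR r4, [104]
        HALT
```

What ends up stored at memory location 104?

19

r2=6
r4=6
r3=2
r7=100
r2=6+2=8
r4=M[100]=29
r2=8^29=21
r4=29+2=31
r7=100+4=104
r3=2+3=5
CMP r3, #20  (cmp 5,20)
BNE body: taken
r2=21+5=26
r4=M[104]=7
r2=26^7=29
r4=7+5=12
r7=104+4=108
r3=5+3=8
CMP r3, #20  (cmp 8,20)
BNE body: taken
r2=29+8=37
r4=M[108]=-5
r2=37^(-5)=-34
r4=(-5)+8=3
r7=108+4=112
r3=8+3=11
CMP r3, #20  (cmp 11,20)
BNE body: taken
r2=(-34)+11=-23
r4=M[112]=3
r2=(-23)^3=-22
r4=3+11=14
r7=112+4=116
r3=11+3=14
CMP r3, #20  (cmp 14,20)
BNE body: taken
r2=(-22)+14=-8
r4=M[116]=27
r2=(-8)^27=-29
r4=27+14=41
r7=116+4=120
r3=14+3=17
CMP r3, #20  (cmp 17,20)
BNE body: taken
r2=(-29)+17=-12
r4=M[120]=2
r2=(-12)^2=-10
r4=2+17=19
r7=120+4=124
r3=17+3=20
CMP r3, #20  (cmp 20,20)
BNE body: not taken
STR r4, [104] → M[104]=19
halt.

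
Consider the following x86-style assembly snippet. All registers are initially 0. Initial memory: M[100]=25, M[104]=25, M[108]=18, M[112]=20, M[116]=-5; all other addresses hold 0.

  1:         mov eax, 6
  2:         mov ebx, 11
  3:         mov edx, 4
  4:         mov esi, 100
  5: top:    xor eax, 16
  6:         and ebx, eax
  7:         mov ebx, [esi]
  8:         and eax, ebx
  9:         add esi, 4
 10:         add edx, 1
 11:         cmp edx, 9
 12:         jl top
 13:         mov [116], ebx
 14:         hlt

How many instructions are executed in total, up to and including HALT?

46

eax=6
ebx=11
edx=4
esi=100
eax=6^16=22
ebx=11&22=2
ebx=M[100]=25
eax=22&25=16
esi=100+4=104
edx=4+1=5
cmp edx, 9  (cmp 5,9)
jl top: taken
eax=16^16=0
ebx=25&0=0
ebx=M[104]=25
eax=0&25=0
esi=104+4=108
edx=5+1=6
cmp edx, 9  (cmp 6,9)
jl top: taken
eax=0^16=16
ebx=25&16=16
ebx=M[108]=18
eax=16&18=16
esi=108+4=112
edx=6+1=7
cmp edx, 9  (cmp 7,9)
jl top: taken
eax=16^16=0
ebx=18&0=0
ebx=M[112]=20
eax=0&20=0
esi=112+4=116
edx=7+1=8
cmp edx, 9  (cmp 8,9)
jl top: taken
eax=0^16=16
ebx=20&16=16
ebx=M[116]=-5
eax=16&(-5)=16
esi=116+4=120
edx=8+1=9
cmp edx, 9  (cmp 9,9)
jl top: not taken
mov [116], ebx → M[116]=-5
halt.
Total executed instructions: 46.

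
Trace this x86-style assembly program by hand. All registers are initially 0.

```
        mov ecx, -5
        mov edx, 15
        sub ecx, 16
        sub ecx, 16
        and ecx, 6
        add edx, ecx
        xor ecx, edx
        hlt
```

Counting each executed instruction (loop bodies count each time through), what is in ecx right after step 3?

-21

mov ecx, -5 → ecx=-5
mov edx, 15 → edx=15
sub ecx, 16 → ecx=(-5)-16=-21
After step 3: ecx = -21.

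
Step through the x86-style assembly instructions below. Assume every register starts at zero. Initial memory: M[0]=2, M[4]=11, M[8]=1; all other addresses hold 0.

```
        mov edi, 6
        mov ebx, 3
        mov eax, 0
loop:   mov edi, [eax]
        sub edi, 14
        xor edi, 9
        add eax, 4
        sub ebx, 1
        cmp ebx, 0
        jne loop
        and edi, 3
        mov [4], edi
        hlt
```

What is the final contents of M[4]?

2

after mov edi, 6: edi=6
after mov ebx, 3: ebx=3
after mov eax, 0: eax=0
after mov edi, [eax]: edi=M[0]=2
after sub edi, 14: edi=2-14=-12
after xor edi, 9: edi=(-12)^9=-3
after add eax, 4: eax=0+4=4
after sub ebx, 1: ebx=3-1=2
cmp ebx, 0  (cmp 2,0)
jne loop: taken
after mov edi, [eax]: edi=M[4]=11
after sub edi, 14: edi=11-14=-3
after xor edi, 9: edi=(-3)^9=-12
after add eax, 4: eax=4+4=8
after sub ebx, 1: ebx=2-1=1
cmp ebx, 0  (cmp 1,0)
jne loop: taken
after mov edi, [eax]: edi=M[8]=1
after sub edi, 14: edi=1-14=-13
after xor edi, 9: edi=(-13)^9=-6
after add eax, 4: eax=8+4=12
after sub ebx, 1: ebx=1-1=0
cmp ebx, 0  (cmp 0,0)
jne loop: not taken
after and edi, 3: edi=(-6)&3=2
mov [4], edi → M[4]=2
halt.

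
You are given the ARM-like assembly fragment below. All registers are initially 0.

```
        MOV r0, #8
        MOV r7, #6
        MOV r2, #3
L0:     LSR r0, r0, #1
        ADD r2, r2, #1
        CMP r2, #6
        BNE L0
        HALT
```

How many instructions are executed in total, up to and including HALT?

16

MOV r0, #8 → r0=8
MOV r7, #6 → r7=6
MOV r2, #3 → r2=3
LSR r0, r0, #1 → r0=8>>1=4
ADD r2, r2, #1 → r2=3+1=4
CMP r2, #6  (cmp 4,6)
BNE L0: taken
LSR r0, r0, #1 → r0=4>>1=2
ADD r2, r2, #1 → r2=4+1=5
CMP r2, #6  (cmp 5,6)
BNE L0: taken
LSR r0, r0, #1 → r0=2>>1=1
ADD r2, r2, #1 → r2=5+1=6
CMP r2, #6  (cmp 6,6)
BNE L0: not taken
halt.
Total executed instructions: 16.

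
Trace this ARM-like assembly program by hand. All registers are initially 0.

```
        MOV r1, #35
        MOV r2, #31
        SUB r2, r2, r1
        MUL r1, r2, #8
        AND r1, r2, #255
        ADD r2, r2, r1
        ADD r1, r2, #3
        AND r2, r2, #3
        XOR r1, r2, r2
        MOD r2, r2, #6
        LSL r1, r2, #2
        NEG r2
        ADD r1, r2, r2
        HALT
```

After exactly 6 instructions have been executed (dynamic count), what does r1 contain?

252

MOV r1, #35 → r1=35
MOV r2, #31 → r2=31
SUB r2, r2, r1 → r2=31-35=-4
MUL r1, r2, #8 → r1=(-4)*8=-32
AND r1, r2, #255 → r1=(-4)&255=252
ADD r2, r2, r1 → r2=(-4)+252=248
After step 6: r1 = 252.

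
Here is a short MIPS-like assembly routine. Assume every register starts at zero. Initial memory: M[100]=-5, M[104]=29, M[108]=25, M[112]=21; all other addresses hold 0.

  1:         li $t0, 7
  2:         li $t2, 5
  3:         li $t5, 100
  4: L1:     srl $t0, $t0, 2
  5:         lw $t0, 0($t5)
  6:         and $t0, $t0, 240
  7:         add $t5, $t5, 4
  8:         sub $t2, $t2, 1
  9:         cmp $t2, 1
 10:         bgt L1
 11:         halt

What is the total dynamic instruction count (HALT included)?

$t0=7
$t2=5
$t5=100
$t0=7>>2=1
$t0=M[100]=-5
$t0=(-5)&240=240
$t5=100+4=104
$t2=5-1=4
cmp $t2, 1  (cmp 4,1)
bgt L1: taken
$t0=240>>2=60
$t0=M[104]=29
$t0=29&240=16
$t5=104+4=108
$t2=4-1=3
cmp $t2, 1  (cmp 3,1)
bgt L1: taken
$t0=16>>2=4
$t0=M[108]=25
$t0=25&240=16
$t5=108+4=112
$t2=3-1=2
cmp $t2, 1  (cmp 2,1)
bgt L1: taken
$t0=16>>2=4
$t0=M[112]=21
$t0=21&240=16
$t5=112+4=116
$t2=2-1=1
cmp $t2, 1  (cmp 1,1)
bgt L1: not taken
halt.
Total executed instructions: 32.

32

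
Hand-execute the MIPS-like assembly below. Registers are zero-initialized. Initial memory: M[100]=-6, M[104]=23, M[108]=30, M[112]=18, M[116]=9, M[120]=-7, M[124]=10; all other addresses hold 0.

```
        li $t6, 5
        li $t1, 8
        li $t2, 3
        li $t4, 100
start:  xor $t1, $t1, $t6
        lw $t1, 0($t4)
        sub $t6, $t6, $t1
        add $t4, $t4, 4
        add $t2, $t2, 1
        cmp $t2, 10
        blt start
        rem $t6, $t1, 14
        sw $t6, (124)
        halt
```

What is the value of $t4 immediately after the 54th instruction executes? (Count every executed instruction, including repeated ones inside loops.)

$t6=5
$t1=8
$t2=3
$t4=100
$t1=8^5=13
$t1=M[100]=-6
$t6=5-(-6)=11
$t4=100+4=104
$t2=3+1=4
cmp $t2, 10  (cmp 4,10)
blt start: taken
$t1=(-6)^11=-15
$t1=M[104]=23
$t6=11-23=-12
$t4=104+4=108
$t2=4+1=5
cmp $t2, 10  (cmp 5,10)
blt start: taken
$t1=23^(-12)=-29
$t1=M[108]=30
$t6=(-12)-30=-42
$t4=108+4=112
$t2=5+1=6
cmp $t2, 10  (cmp 6,10)
blt start: taken
$t1=30^(-42)=-56
$t1=M[112]=18
$t6=(-42)-18=-60
$t4=112+4=116
$t2=6+1=7
cmp $t2, 10  (cmp 7,10)
blt start: taken
$t1=18^(-60)=-42
$t1=M[116]=9
$t6=(-60)-9=-69
$t4=116+4=120
$t2=7+1=8
cmp $t2, 10  (cmp 8,10)
blt start: taken
$t1=9^(-69)=-78
$t1=M[120]=-7
$t6=(-69)-(-7)=-62
$t4=120+4=124
$t2=8+1=9
cmp $t2, 10  (cmp 9,10)
blt start: taken
$t1=(-7)^(-62)=59
$t1=M[124]=10
$t6=(-62)-10=-72
$t4=124+4=128
$t2=9+1=10
cmp $t2, 10  (cmp 10,10)
blt start: not taken
$t6=10%14=10
After step 54: $t4 = 128.

128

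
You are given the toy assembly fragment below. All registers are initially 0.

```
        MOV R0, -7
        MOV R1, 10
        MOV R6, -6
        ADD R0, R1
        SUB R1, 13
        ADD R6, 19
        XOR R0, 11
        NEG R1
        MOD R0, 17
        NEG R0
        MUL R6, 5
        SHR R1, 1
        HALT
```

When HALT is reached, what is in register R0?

-8

R0=-7
R1=10
R6=-6
R0=(-7)+10=3
R1=10-13=-3
R6=(-6)+19=13
R0=3^11=8
R1=-(-3)=3
R0=8%17=8
R0=-(8)=-8
R6=13*5=65
R1=3>>1=1
halt.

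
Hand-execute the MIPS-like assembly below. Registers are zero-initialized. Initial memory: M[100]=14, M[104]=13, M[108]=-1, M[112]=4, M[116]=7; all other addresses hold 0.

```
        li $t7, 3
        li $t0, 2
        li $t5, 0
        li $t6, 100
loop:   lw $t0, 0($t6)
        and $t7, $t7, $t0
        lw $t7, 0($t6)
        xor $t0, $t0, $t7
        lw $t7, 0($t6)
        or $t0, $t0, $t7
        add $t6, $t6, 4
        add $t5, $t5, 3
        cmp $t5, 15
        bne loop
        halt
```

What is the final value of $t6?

li $t7, 3 → $t7=3
li $t0, 2 → $t0=2
li $t5, 0 → $t5=0
li $t6, 100 → $t6=100
lw $t0, 0($t6) → $t0=M[100]=14
and $t7, $t7, $t0 → $t7=3&14=2
lw $t7, 0($t6) → $t7=M[100]=14
xor $t0, $t0, $t7 → $t0=14^14=0
lw $t7, 0($t6) → $t7=M[100]=14
or $t0, $t0, $t7 → $t0=0|14=14
add $t6, $t6, 4 → $t6=100+4=104
add $t5, $t5, 3 → $t5=0+3=3
cmp $t5, 15  (cmp 3,15)
bne loop: taken
lw $t0, 0($t6) → $t0=M[104]=13
and $t7, $t7, $t0 → $t7=14&13=12
lw $t7, 0($t6) → $t7=M[104]=13
xor $t0, $t0, $t7 → $t0=13^13=0
lw $t7, 0($t6) → $t7=M[104]=13
or $t0, $t0, $t7 → $t0=0|13=13
add $t6, $t6, 4 → $t6=104+4=108
add $t5, $t5, 3 → $t5=3+3=6
cmp $t5, 15  (cmp 6,15)
bne loop: taken
lw $t0, 0($t6) → $t0=M[108]=-1
and $t7, $t7, $t0 → $t7=13&(-1)=13
lw $t7, 0($t6) → $t7=M[108]=-1
xor $t0, $t0, $t7 → $t0=(-1)^(-1)=0
lw $t7, 0($t6) → $t7=M[108]=-1
or $t0, $t0, $t7 → $t0=0|(-1)=-1
add $t6, $t6, 4 → $t6=108+4=112
add $t5, $t5, 3 → $t5=6+3=9
cmp $t5, 15  (cmp 9,15)
bne loop: taken
lw $t0, 0($t6) → $t0=M[112]=4
and $t7, $t7, $t0 → $t7=(-1)&4=4
lw $t7, 0($t6) → $t7=M[112]=4
xor $t0, $t0, $t7 → $t0=4^4=0
lw $t7, 0($t6) → $t7=M[112]=4
or $t0, $t0, $t7 → $t0=0|4=4
add $t6, $t6, 4 → $t6=112+4=116
add $t5, $t5, 3 → $t5=9+3=12
cmp $t5, 15  (cmp 12,15)
bne loop: taken
lw $t0, 0($t6) → $t0=M[116]=7
and $t7, $t7, $t0 → $t7=4&7=4
lw $t7, 0($t6) → $t7=M[116]=7
xor $t0, $t0, $t7 → $t0=7^7=0
lw $t7, 0($t6) → $t7=M[116]=7
or $t0, $t0, $t7 → $t0=0|7=7
add $t6, $t6, 4 → $t6=116+4=120
add $t5, $t5, 3 → $t5=12+3=15
cmp $t5, 15  (cmp 15,15)
bne loop: not taken
halt.

120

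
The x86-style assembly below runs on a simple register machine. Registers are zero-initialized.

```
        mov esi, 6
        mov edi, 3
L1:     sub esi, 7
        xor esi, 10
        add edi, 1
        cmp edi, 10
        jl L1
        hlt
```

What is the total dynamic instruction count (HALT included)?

mov esi, 6 → esi=6
mov edi, 3 → edi=3
sub esi, 7 → esi=6-7=-1
xor esi, 10 → esi=(-1)^10=-11
add edi, 1 → edi=3+1=4
cmp edi, 10  (cmp 4,10)
jl L1: taken
sub esi, 7 → esi=(-11)-7=-18
xor esi, 10 → esi=(-18)^10=-28
add edi, 1 → edi=4+1=5
cmp edi, 10  (cmp 5,10)
jl L1: taken
sub esi, 7 → esi=(-28)-7=-35
xor esi, 10 → esi=(-35)^10=-41
add edi, 1 → edi=5+1=6
cmp edi, 10  (cmp 6,10)
jl L1: taken
sub esi, 7 → esi=(-41)-7=-48
xor esi, 10 → esi=(-48)^10=-38
add edi, 1 → edi=6+1=7
cmp edi, 10  (cmp 7,10)
jl L1: taken
sub esi, 7 → esi=(-38)-7=-45
xor esi, 10 → esi=(-45)^10=-39
add edi, 1 → edi=7+1=8
cmp edi, 10  (cmp 8,10)
jl L1: taken
sub esi, 7 → esi=(-39)-7=-46
xor esi, 10 → esi=(-46)^10=-40
add edi, 1 → edi=8+1=9
cmp edi, 10  (cmp 9,10)
jl L1: taken
sub esi, 7 → esi=(-40)-7=-47
xor esi, 10 → esi=(-47)^10=-37
add edi, 1 → edi=9+1=10
cmp edi, 10  (cmp 10,10)
jl L1: not taken
halt.
Total executed instructions: 38.

38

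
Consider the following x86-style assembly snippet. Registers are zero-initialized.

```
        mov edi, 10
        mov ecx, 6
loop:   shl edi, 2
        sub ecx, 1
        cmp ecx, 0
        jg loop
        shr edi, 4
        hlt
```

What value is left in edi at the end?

edi=10
ecx=6
edi=10<<2=40
ecx=6-1=5
cmp ecx, 0  (cmp 5,0)
jg loop: taken
edi=40<<2=160
ecx=5-1=4
cmp ecx, 0  (cmp 4,0)
jg loop: taken
edi=160<<2=640
ecx=4-1=3
cmp ecx, 0  (cmp 3,0)
jg loop: taken
edi=640<<2=2560
ecx=3-1=2
cmp ecx, 0  (cmp 2,0)
jg loop: taken
edi=2560<<2=10240
ecx=2-1=1
cmp ecx, 0  (cmp 1,0)
jg loop: taken
edi=10240<<2=40960
ecx=1-1=0
cmp ecx, 0  (cmp 0,0)
jg loop: not taken
edi=40960>>4=2560
halt.

2560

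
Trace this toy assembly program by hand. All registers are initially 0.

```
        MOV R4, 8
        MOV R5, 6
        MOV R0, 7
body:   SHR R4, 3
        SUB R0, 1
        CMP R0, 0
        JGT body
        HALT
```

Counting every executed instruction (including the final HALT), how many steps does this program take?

MOV R4, 8 → R4=8
MOV R5, 6 → R5=6
MOV R0, 7 → R0=7
SHR R4, 3 → R4=8>>3=1
SUB R0, 1 → R0=7-1=6
CMP R0, 0  (cmp 6,0)
JGT body: taken
SHR R4, 3 → R4=1>>3=0
SUB R0, 1 → R0=6-1=5
CMP R0, 0  (cmp 5,0)
JGT body: taken
SHR R4, 3 → R4=0>>3=0
SUB R0, 1 → R0=5-1=4
CMP R0, 0  (cmp 4,0)
JGT body: taken
SHR R4, 3 → R4=0>>3=0
SUB R0, 1 → R0=4-1=3
CMP R0, 0  (cmp 3,0)
JGT body: taken
SHR R4, 3 → R4=0>>3=0
SUB R0, 1 → R0=3-1=2
CMP R0, 0  (cmp 2,0)
JGT body: taken
SHR R4, 3 → R4=0>>3=0
SUB R0, 1 → R0=2-1=1
CMP R0, 0  (cmp 1,0)
JGT body: taken
SHR R4, 3 → R4=0>>3=0
SUB R0, 1 → R0=1-1=0
CMP R0, 0  (cmp 0,0)
JGT body: not taken
halt.
Total executed instructions: 32.

32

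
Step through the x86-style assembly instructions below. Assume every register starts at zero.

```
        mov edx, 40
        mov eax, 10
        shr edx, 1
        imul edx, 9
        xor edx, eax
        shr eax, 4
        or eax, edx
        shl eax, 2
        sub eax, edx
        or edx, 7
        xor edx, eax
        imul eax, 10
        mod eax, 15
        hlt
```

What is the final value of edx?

645

after mov edx, 40: edx=40
after mov eax, 10: eax=10
after shr edx, 1: edx=40>>1=20
after imul edx, 9: edx=20*9=180
after xor edx, eax: edx=180^10=190
after shr eax, 4: eax=10>>4=0
after or eax, edx: eax=0|190=190
after shl eax, 2: eax=190<<2=760
after sub eax, edx: eax=760-190=570
after or edx, 7: edx=190|7=191
after xor edx, eax: edx=191^570=645
after imul eax, 10: eax=570*10=5700
after mod eax, 15: eax=5700%15=0
halt.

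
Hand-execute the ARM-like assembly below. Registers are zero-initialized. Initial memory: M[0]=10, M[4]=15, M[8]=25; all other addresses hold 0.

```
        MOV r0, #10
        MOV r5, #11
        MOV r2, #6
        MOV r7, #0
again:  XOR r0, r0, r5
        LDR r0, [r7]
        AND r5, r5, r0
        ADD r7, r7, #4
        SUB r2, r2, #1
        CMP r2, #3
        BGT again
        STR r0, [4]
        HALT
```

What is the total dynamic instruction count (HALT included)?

27

MOV r0, #10 → r0=10
MOV r5, #11 → r5=11
MOV r2, #6 → r2=6
MOV r7, #0 → r7=0
XOR r0, r0, r5 → r0=10^11=1
LDR r0, [r7] → r0=M[0]=10
AND r5, r5, r0 → r5=11&10=10
ADD r7, r7, #4 → r7=0+4=4
SUB r2, r2, #1 → r2=6-1=5
CMP r2, #3  (cmp 5,3)
BGT again: taken
XOR r0, r0, r5 → r0=10^10=0
LDR r0, [r7] → r0=M[4]=15
AND r5, r5, r0 → r5=10&15=10
ADD r7, r7, #4 → r7=4+4=8
SUB r2, r2, #1 → r2=5-1=4
CMP r2, #3  (cmp 4,3)
BGT again: taken
XOR r0, r0, r5 → r0=15^10=5
LDR r0, [r7] → r0=M[8]=25
AND r5, r5, r0 → r5=10&25=8
ADD r7, r7, #4 → r7=8+4=12
SUB r2, r2, #1 → r2=4-1=3
CMP r2, #3  (cmp 3,3)
BGT again: not taken
STR r0, [4] → M[4]=25
halt.
Total executed instructions: 27.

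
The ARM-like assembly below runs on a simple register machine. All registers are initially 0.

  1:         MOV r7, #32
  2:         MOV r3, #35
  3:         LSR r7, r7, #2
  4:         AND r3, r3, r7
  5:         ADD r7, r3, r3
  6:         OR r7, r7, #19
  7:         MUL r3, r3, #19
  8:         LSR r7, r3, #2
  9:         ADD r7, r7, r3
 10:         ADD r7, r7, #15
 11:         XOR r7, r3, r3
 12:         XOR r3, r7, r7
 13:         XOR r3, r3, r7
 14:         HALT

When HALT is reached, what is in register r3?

0

r7=32
r3=35
r7=32>>2=8
r3=35&8=0
r7=0+0=0
r7=0|19=19
r3=0*19=0
r7=0>>2=0
r7=0+0=0
r7=0+15=15
r7=0^0=0
r3=0^0=0
r3=0^0=0
halt.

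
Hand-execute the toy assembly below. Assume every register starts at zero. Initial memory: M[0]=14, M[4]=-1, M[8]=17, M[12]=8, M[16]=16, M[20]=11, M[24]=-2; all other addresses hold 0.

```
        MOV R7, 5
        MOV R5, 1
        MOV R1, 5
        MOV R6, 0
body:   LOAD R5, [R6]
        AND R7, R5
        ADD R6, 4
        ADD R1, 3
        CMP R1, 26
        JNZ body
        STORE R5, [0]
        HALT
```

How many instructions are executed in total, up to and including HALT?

MOV R7, 5 → R7=5
MOV R5, 1 → R5=1
MOV R1, 5 → R1=5
MOV R6, 0 → R6=0
LOAD R5, [R6] → R5=M[0]=14
AND R7, R5 → R7=5&14=4
ADD R6, 4 → R6=0+4=4
ADD R1, 3 → R1=5+3=8
CMP R1, 26  (cmp 8,26)
JNZ body: taken
LOAD R5, [R6] → R5=M[4]=-1
AND R7, R5 → R7=4&(-1)=4
ADD R6, 4 → R6=4+4=8
ADD R1, 3 → R1=8+3=11
CMP R1, 26  (cmp 11,26)
JNZ body: taken
LOAD R5, [R6] → R5=M[8]=17
AND R7, R5 → R7=4&17=0
ADD R6, 4 → R6=8+4=12
ADD R1, 3 → R1=11+3=14
CMP R1, 26  (cmp 14,26)
JNZ body: taken
LOAD R5, [R6] → R5=M[12]=8
AND R7, R5 → R7=0&8=0
ADD R6, 4 → R6=12+4=16
ADD R1, 3 → R1=14+3=17
CMP R1, 26  (cmp 17,26)
JNZ body: taken
LOAD R5, [R6] → R5=M[16]=16
AND R7, R5 → R7=0&16=0
ADD R6, 4 → R6=16+4=20
ADD R1, 3 → R1=17+3=20
CMP R1, 26  (cmp 20,26)
JNZ body: taken
LOAD R5, [R6] → R5=M[20]=11
AND R7, R5 → R7=0&11=0
ADD R6, 4 → R6=20+4=24
ADD R1, 3 → R1=20+3=23
CMP R1, 26  (cmp 23,26)
JNZ body: taken
LOAD R5, [R6] → R5=M[24]=-2
AND R7, R5 → R7=0&(-2)=0
ADD R6, 4 → R6=24+4=28
ADD R1, 3 → R1=23+3=26
CMP R1, 26  (cmp 26,26)
JNZ body: not taken
STORE R5, [0] → M[0]=-2
halt.
Total executed instructions: 48.

48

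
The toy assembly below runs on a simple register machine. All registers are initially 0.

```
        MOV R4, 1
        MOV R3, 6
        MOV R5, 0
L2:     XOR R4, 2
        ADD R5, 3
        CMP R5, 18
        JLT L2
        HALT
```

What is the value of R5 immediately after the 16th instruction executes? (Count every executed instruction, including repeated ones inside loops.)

9

MOV R4, 1 → R4=1
MOV R3, 6 → R3=6
MOV R5, 0 → R5=0
XOR R4, 2 → R4=1^2=3
ADD R5, 3 → R5=0+3=3
CMP R5, 18  (cmp 3,18)
JLT L2: taken
XOR R4, 2 → R4=3^2=1
ADD R5, 3 → R5=3+3=6
CMP R5, 18  (cmp 6,18)
JLT L2: taken
XOR R4, 2 → R4=1^2=3
ADD R5, 3 → R5=6+3=9
CMP R5, 18  (cmp 9,18)
JLT L2: taken
XOR R4, 2 → R4=3^2=1
After step 16: R5 = 9.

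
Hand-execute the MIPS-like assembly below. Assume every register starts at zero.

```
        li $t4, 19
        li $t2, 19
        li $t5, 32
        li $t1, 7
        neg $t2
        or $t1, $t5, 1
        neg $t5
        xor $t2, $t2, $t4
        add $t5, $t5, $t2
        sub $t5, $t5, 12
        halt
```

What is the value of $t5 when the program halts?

li $t4, 19 → $t4=19
li $t2, 19 → $t2=19
li $t5, 32 → $t5=32
li $t1, 7 → $t1=7
neg $t2 → $t2=-(19)=-19
or $t1, $t5, 1 → $t1=32|1=33
neg $t5 → $t5=-(32)=-32
xor $t2, $t2, $t4 → $t2=(-19)^19=-2
add $t5, $t5, $t2 → $t5=(-32)+(-2)=-34
sub $t5, $t5, 12 → $t5=(-34)-12=-46
halt.

-46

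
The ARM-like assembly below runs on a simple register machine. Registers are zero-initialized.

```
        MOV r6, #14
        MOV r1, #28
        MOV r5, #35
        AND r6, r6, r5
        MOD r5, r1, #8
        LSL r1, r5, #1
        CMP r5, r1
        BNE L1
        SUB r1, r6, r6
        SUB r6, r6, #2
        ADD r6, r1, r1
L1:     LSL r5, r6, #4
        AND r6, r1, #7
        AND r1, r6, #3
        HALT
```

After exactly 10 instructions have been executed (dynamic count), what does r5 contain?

32

MOV r6, #14 → r6=14
MOV r1, #28 → r1=28
MOV r5, #35 → r5=35
AND r6, r6, r5 → r6=14&35=2
MOD r5, r1, #8 → r5=28%8=4
LSL r1, r5, #1 → r1=4<<1=8
CMP r5, r1  (cmp 4,8)
BNE L1: taken
LSL r5, r6, #4 → r5=2<<4=32
AND r6, r1, #7 → r6=8&7=0
After step 10: r5 = 32.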